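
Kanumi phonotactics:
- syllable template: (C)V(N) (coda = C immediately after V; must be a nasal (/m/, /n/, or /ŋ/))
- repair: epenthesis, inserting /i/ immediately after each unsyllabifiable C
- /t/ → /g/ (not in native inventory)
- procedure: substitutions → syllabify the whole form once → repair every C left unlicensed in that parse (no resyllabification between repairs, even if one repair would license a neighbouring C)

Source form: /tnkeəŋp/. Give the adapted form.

ginikeəŋpi

Substitution: /t/ → /g/, giving /gnkeəŋp/.
The consonants /g/, /n/, /p/ cannot be parsed into a legal (C)V(N) syllable (only a nasal (/m/, /n/, or /ŋ/) is licensed in coda position; onsets are limited to one consonant).
Inserting the epenthetic vowel yields /g/ → /gi/, /n/ → /ni/, /p/ → /pi/.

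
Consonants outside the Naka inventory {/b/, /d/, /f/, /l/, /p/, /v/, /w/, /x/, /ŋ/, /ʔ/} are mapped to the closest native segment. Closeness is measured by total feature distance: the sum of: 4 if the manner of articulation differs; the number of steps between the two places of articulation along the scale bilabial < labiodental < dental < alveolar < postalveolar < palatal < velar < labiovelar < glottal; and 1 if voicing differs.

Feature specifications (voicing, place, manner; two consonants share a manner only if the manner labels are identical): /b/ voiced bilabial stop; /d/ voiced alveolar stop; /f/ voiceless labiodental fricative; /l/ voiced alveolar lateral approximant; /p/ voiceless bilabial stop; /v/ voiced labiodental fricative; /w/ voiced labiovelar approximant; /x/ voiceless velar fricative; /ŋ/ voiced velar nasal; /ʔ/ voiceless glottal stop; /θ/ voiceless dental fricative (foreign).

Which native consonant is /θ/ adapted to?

/f/ is closest: same manner (fricative), place distance 1 (dental→labiodental), same voicing; total 1. Next closest is /v/ at distance 2.

f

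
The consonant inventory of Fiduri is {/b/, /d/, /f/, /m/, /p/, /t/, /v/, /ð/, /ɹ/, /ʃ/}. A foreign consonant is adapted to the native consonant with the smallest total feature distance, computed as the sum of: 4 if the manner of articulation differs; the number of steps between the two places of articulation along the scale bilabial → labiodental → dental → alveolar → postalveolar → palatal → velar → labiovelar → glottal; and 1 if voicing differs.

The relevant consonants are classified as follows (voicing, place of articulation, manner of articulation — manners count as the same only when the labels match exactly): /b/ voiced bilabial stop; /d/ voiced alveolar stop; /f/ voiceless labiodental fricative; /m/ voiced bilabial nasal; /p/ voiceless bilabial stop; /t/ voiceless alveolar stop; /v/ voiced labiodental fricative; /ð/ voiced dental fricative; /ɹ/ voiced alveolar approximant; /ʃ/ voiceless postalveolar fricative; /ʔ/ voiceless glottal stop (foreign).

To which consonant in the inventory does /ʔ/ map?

t

/t/ is closest: same manner (stop), place distance 5 (glottal→alveolar), same voicing; total 5. Next closest is /d/ at distance 6.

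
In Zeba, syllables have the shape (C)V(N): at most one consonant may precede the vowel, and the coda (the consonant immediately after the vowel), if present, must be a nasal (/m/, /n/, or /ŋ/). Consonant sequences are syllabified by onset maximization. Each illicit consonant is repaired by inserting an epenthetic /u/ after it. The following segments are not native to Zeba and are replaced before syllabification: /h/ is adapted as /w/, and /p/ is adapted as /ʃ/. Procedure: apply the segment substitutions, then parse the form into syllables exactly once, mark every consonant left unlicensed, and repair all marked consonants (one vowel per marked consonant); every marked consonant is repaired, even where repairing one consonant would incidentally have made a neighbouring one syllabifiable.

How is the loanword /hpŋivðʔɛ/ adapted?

Substitution: /h/ → /w/, /p/ → /ʃ/, giving /wʃŋivðʔɛ/.
Syllabifying with onset maximization leaves /w/, /ʃ/, /v/, /ð/ stranded (only a nasal (/m/, /n/, or /ŋ/) is licensed in coda position; onsets are limited to one consonant).
Inserting the epenthetic vowel yields /w/ → /wu/, /ʃ/ → /ʃu/, /v/ → /vu/, /ð/ → /ðu/.

wuʃuŋivuðuʔɛ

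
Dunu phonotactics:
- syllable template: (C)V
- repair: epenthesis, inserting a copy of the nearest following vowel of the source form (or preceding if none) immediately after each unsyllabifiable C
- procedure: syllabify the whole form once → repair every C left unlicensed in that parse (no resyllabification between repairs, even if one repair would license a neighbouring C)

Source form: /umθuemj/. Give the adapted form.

umuθuemeje

Under (C)V, the unsyllabifiable consonants are /m/, /m/, /j/ (no codas are permitted; onsets are limited to one consonant).
Epenthesis after each stranded consonant: /m/ → /mu/, /m/ → /me/, /j/ → /je/.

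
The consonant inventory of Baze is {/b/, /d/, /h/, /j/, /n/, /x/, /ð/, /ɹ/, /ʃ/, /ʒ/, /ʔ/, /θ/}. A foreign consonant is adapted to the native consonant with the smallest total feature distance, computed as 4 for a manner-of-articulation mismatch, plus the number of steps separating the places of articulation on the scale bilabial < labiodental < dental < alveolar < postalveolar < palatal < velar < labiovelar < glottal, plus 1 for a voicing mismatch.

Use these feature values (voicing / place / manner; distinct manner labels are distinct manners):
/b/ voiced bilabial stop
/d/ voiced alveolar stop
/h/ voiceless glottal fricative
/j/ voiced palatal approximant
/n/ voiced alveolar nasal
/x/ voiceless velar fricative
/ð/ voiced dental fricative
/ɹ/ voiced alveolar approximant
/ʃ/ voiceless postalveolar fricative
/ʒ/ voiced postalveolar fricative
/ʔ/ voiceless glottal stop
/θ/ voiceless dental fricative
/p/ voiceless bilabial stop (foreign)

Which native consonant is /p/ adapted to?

b

/b/ is closest: same manner (stop), place distance 0 (bilabial→bilabial), voicing differs (+1); total 1. Next closest is /d/ at distance 4.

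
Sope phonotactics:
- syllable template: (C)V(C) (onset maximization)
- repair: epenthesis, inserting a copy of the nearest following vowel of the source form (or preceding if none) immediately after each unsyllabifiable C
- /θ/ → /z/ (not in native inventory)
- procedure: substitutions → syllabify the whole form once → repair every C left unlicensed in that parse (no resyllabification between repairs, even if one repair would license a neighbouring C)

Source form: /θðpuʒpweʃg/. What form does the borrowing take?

zuðupuʒpeweʃge

Substitution: /θ/ → /z/, giving /zðpuʒpweʃg/.
Syllabifying with onset maximization leaves /z/, /ð/, /p/, /g/ stranded (at most one coda consonant is licensed; onsets are limited to one consonant).
Each unlicensed consonant becomes the onset of a new syllable: /z/ → /zu/, /ð/ → /ðu/, /p/ → /pe/, /g/ → /ge/.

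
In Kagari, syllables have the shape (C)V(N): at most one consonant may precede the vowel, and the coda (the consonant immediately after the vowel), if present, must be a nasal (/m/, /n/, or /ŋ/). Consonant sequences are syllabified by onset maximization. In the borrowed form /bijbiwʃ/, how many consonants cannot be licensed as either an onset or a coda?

Syllabifying with onset maximization leaves /j/, /w/, /ʃ/ stranded (only a nasal (/m/, /n/, or /ŋ/) is licensed in coda position; onsets are limited to one consonant).

3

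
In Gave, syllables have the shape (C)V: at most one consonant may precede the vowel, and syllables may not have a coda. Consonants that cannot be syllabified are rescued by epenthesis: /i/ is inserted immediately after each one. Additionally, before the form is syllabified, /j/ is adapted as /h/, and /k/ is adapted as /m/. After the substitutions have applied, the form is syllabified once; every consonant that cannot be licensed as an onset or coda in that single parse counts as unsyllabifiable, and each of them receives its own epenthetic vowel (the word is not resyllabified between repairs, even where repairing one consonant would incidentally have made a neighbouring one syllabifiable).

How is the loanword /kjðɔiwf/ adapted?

Substitution: /k/ → /m/, /j/ → /h/, giving /mhðɔiwf/.
The consonants /m/, /h/, /w/, /f/ cannot be parsed into a legal (C)V syllable (no codas are permitted; onsets are limited to one consonant).
Epenthesis after each stranded consonant: /m/ → /mi/, /h/ → /hi/, /w/ → /wi/, /f/ → /fi/.

mihiðɔiwifi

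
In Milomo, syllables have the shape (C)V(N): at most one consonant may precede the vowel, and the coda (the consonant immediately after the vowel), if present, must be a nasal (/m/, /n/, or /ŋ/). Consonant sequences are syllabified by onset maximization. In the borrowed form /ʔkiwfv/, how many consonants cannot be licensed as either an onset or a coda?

Syllabifying with onset maximization leaves /ʔ/, /w/, /f/, /v/ stranded (only a nasal (/m/, /n/, or /ŋ/) is licensed in coda position; onsets are limited to one consonant).

4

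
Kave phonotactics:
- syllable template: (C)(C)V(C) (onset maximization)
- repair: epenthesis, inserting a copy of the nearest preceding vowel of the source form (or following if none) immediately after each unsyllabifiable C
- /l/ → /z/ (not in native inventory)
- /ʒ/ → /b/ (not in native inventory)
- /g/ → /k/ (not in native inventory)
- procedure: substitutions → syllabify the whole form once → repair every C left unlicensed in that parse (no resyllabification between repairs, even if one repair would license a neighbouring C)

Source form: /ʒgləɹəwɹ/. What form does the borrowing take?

bəkzəɹəwɹə

Substitution: /ʒ/ → /b/, /g/ → /k/, /l/ → /z/, giving /bkzəɹəwɹ/.
Under (C)(C)V(C), the unsyllabifiable consonants are /b/, /ɹ/ (at most one coda consonant is licensed; onsets may contain at most 2 consonants).
Each unlicensed consonant becomes the onset of a new syllable: /b/ → /bə/, /ɹ/ → /ɹə/.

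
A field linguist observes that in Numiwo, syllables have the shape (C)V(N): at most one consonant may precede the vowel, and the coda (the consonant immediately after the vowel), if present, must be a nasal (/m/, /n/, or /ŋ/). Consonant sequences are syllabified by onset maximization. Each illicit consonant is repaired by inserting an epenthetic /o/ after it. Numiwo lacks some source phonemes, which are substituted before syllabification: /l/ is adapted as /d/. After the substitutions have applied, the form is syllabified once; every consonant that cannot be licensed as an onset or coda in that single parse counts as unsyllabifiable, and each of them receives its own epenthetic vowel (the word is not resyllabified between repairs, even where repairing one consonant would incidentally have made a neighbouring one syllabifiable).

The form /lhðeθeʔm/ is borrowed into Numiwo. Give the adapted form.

dohoðeθeʔomo

Substitution: /l/ → /d/, giving /dhðeθeʔm/.
Syllabifying with onset maximization leaves /d/, /h/, /ʔ/, /m/ stranded (only a nasal (/m/, /n/, or /ŋ/) is licensed in coda position; onsets are limited to one consonant).
Epenthesis after each stranded consonant: /d/ → /do/, /h/ → /ho/, /ʔ/ → /ʔo/, /m/ → /mo/.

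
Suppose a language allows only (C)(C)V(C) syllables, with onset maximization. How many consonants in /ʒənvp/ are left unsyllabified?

Under (C)(C)V(C), the unsyllabifiable consonants are /v/, /p/ (at most one coda consonant is licensed; onsets may contain at most 2 consonants).

2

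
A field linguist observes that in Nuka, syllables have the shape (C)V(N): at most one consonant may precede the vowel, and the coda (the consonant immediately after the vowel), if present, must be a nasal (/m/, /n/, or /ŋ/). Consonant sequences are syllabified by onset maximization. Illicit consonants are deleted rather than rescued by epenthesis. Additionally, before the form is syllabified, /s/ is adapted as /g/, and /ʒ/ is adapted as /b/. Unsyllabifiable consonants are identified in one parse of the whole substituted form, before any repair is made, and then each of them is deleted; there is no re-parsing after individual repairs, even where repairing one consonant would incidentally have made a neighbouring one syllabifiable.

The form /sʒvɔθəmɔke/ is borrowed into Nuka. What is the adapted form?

vɔθəmɔke

Substitution: /s/ → /g/, /ʒ/ → /b/, giving /gbvɔθəmɔke/.
The consonants /g/, /b/ cannot be parsed into a legal (C)V(N) syllable (only a nasal (/m/, /n/, or /ŋ/) is licensed in coda position; onsets are limited to one consonant).
Each unlicensed consonant is deleted: /g/, /b/.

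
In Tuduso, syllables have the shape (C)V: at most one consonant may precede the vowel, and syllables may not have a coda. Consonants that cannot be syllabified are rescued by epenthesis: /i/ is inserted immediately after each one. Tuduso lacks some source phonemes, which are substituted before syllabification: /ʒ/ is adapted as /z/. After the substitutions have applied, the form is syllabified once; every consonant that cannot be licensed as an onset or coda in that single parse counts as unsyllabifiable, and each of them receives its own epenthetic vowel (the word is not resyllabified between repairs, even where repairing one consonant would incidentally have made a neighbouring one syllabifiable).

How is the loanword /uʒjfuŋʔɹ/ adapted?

uzijifuŋiʔiɹi

Substitution: /ʒ/ → /z/, giving /uzjfuŋʔɹ/.
Syllabifying with onset maximization leaves /z/, /j/, /ŋ/, /ʔ/, /ɹ/ stranded (no codas are permitted; onsets are limited to one consonant).
Epenthesis after each stranded consonant: /z/ → /zi/, /j/ → /ji/, /ŋ/ → /ŋi/, /ʔ/ → /ʔi/, /ɹ/ → /ɹi/.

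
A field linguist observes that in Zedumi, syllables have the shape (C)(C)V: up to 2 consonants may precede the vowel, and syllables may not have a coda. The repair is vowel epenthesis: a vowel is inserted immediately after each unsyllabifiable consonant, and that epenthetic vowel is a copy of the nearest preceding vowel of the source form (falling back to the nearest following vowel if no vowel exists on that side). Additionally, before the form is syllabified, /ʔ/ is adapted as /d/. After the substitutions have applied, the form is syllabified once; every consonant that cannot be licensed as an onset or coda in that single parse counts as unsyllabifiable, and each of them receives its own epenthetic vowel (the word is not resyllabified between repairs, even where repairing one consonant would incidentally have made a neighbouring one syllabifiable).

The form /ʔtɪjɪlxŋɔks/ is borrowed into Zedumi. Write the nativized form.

dtɪjɪlɪxŋɔkɔsɔ

Substitution: /ʔ/ → /d/, giving /dtɪjɪlxŋɔks/.
Under (C)(C)V, the unsyllabifiable consonants are /l/, /k/, /s/ (no codas are permitted; onsets may contain at most 2 consonants).
Inserting the epenthetic vowel yields /l/ → /lɪ/, /k/ → /kɔ/, /s/ → /sɔ/.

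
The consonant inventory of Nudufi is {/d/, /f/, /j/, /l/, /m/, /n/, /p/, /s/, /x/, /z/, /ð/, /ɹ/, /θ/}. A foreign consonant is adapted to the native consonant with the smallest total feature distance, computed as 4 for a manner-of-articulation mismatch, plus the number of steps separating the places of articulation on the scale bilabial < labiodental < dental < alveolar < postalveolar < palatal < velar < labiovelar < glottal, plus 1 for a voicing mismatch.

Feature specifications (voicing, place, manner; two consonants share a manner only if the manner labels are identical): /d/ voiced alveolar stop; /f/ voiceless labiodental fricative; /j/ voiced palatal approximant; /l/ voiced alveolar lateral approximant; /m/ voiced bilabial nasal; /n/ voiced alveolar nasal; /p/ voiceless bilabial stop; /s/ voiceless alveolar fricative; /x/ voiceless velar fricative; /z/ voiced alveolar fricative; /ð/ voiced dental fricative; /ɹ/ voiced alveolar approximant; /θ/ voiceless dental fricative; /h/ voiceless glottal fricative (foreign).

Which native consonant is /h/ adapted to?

x

/x/ is closest: same manner (fricative), place distance 2 (glottal→velar), same voicing; total 2. Next closest is /s/ at distance 5.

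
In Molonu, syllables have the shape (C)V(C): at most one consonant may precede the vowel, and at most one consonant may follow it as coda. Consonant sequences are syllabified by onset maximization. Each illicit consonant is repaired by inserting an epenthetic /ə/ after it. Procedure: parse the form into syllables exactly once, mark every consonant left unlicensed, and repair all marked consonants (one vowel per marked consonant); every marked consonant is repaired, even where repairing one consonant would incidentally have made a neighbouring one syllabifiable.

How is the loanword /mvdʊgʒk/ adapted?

məvədʊgʒəkə

Under (C)V(C), the unsyllabifiable consonants are /m/, /v/, /ʒ/, /k/ (at most one coda consonant is licensed; onsets are limited to one consonant).
Each unlicensed consonant becomes the onset of a new syllable: /m/ → /mə/, /v/ → /və/, /ʒ/ → /ʒə/, /k/ → /kə/.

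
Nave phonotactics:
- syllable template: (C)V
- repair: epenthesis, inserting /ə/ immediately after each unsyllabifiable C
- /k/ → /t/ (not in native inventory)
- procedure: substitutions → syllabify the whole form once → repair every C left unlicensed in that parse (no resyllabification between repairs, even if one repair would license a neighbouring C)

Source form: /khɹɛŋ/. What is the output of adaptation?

Substitution: /k/ → /t/, giving /thɹɛŋ/.
Syllabifying with onset maximization leaves /t/, /h/, /ŋ/ stranded (no codas are permitted; onsets are limited to one consonant).
Each unlicensed consonant becomes the onset of a new syllable: /t/ → /tə/, /h/ → /hə/, /ŋ/ → /ŋə/.

təhəɹɛŋə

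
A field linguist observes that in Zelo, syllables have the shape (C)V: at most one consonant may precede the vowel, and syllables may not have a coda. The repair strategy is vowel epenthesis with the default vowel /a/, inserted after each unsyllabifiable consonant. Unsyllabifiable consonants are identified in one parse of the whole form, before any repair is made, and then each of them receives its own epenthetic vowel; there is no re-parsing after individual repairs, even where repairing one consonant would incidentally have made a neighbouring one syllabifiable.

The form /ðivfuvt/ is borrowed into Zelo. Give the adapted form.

ðivafuvata

Under (C)V, the unsyllabifiable consonants are /v/, /v/, /t/ (no codas are permitted; onsets are limited to one consonant).
Each unlicensed consonant becomes the onset of a new syllable: /v/ → /va/, /v/ → /va/, /t/ → /ta/.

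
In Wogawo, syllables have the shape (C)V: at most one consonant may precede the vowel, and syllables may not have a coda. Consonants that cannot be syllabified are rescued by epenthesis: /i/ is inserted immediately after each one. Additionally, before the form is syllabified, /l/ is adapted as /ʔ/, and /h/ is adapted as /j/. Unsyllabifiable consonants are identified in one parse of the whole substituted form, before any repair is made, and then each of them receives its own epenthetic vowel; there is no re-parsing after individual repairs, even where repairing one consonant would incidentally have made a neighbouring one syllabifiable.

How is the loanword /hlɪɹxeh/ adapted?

Substitution: /h/ → /j/, /l/ → /ʔ/, giving /jʔɪɹxej/.
Under (C)V, the unsyllabifiable consonants are /j/, /ɹ/, /j/ (no codas are permitted; onsets are limited to one consonant).
Epenthesis after each stranded consonant: /j/ → /ji/, /ɹ/ → /ɹi/, /j/ → /ji/.

jiʔɪɹixeji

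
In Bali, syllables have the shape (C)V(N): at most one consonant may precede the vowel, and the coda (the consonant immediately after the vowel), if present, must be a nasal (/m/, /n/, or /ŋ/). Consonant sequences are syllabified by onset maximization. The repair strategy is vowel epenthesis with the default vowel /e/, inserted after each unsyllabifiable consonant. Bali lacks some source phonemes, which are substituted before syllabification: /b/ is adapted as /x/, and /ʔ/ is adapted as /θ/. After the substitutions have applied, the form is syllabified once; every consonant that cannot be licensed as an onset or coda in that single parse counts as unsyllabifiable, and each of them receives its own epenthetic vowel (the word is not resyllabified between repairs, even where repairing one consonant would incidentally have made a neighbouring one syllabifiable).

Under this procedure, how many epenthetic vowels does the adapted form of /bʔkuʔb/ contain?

4

After substitution the input is /xθkuθx/.
The unsyllabifiable consonants are /x/, /θ/, /θ/, /x/; each receives one epenthetic vowel.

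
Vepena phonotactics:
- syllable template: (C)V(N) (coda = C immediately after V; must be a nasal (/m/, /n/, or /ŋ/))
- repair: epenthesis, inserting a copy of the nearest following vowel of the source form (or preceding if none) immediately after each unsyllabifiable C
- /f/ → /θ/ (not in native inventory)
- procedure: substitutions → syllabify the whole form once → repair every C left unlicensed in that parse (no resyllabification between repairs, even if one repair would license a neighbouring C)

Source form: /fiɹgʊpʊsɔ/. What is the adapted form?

Substitution: /f/ → /θ/, giving /θiɹgʊpʊsɔ/.
Under (C)V(N), the unsyllabifiable consonants are /ɹ/ (only a nasal (/m/, /n/, or /ŋ/) is licensed in coda position; onsets are limited to one consonant).
Inserting the epenthetic vowel yields /ɹ/ → /ɹʊ/.

θiɹʊgʊpʊsɔ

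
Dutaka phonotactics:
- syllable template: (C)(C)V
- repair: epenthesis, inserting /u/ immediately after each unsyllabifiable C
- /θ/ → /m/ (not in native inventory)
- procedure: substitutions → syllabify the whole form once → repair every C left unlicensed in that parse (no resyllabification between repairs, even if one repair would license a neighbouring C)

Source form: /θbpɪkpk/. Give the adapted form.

mubpɪkupuku

Substitution: /θ/ → /m/, giving /mbpɪkpk/.
Under (C)(C)V, the unsyllabifiable consonants are /m/, /k/, /p/, /k/ (no codas are permitted; onsets may contain at most 2 consonants).
Inserting the epenthetic vowel yields /m/ → /mu/, /k/ → /ku/, /p/ → /pu/, /k/ → /ku/.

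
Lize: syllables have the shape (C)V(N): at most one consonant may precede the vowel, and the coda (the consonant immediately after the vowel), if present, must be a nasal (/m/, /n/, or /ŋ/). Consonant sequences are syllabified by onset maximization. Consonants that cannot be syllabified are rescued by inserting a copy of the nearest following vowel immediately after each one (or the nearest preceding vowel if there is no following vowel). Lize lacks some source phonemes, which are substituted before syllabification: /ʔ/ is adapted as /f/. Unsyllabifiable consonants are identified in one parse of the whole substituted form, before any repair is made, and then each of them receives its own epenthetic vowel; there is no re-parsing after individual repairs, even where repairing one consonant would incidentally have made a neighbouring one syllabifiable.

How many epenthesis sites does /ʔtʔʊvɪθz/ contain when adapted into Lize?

After substitution the input is /ftfʊvɪθz/.
The unsyllabifiable consonants are /f/, /t/, /θ/, /z/; each receives one epenthetic vowel.

4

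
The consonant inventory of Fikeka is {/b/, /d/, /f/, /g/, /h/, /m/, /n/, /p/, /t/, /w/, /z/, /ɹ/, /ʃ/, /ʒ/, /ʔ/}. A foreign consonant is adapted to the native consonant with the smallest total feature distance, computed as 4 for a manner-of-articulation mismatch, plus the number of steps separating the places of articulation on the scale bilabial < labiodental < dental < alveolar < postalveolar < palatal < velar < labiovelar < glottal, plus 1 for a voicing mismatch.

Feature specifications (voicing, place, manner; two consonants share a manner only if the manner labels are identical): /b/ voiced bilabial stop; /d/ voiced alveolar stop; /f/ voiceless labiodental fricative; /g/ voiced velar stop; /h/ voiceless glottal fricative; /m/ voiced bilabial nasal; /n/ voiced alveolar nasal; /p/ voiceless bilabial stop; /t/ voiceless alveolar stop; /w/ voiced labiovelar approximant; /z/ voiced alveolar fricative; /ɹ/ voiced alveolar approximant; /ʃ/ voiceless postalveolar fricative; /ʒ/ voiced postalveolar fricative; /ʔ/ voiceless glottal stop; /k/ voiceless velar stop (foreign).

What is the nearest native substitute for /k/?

/g/ is closest: same manner (stop), place distance 0 (velar→velar), voicing differs (+1); total 1. Next closest is /ʔ/ at distance 2.

g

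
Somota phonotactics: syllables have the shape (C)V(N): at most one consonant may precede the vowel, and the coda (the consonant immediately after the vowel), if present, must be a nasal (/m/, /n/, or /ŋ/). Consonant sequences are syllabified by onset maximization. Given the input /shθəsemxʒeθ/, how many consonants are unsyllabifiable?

Under (C)V(N), the unsyllabifiable consonants are /s/, /h/, /x/, /θ/ (only a nasal (/m/, /n/, or /ŋ/) is licensed in coda position; onsets are limited to one consonant).

4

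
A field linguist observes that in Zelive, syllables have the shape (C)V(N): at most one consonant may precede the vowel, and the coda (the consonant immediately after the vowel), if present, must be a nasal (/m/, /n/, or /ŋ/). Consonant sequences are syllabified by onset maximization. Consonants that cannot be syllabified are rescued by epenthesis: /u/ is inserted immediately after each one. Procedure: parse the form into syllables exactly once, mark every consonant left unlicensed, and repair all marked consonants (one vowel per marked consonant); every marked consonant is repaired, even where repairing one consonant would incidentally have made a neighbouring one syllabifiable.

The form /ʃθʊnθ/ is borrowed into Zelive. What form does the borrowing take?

Under (C)V(N), the unsyllabifiable consonants are /ʃ/, /θ/ (only a nasal (/m/, /n/, or /ŋ/) is licensed in coda position; onsets are limited to one consonant).
Inserting the epenthetic vowel yields /ʃ/ → /ʃu/, /θ/ → /θu/.

ʃuθʊnθu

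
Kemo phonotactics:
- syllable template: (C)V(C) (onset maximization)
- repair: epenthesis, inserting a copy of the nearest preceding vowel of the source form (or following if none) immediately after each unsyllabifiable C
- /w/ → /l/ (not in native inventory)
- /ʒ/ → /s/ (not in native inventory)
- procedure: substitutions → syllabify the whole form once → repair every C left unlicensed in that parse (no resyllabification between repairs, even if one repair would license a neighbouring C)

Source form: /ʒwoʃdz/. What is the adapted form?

Substitution: /ʒ/ → /s/, /w/ → /l/, giving /sloʃdz/.
Under (C)V(C), the unsyllabifiable consonants are /s/, /d/, /z/ (at most one coda consonant is licensed; onsets are limited to one consonant).
Each unlicensed consonant becomes the onset of a new syllable: /s/ → /so/, /d/ → /do/, /z/ → /zo/.

soloʃdozo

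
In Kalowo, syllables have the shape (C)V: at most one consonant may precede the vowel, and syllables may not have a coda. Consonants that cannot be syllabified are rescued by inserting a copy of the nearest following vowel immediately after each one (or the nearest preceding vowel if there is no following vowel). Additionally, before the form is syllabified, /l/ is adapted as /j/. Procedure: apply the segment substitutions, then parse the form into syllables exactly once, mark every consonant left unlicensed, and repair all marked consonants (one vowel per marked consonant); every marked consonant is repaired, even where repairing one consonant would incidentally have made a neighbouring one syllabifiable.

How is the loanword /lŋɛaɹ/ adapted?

jɛŋɛaɹa

Substitution: /l/ → /j/, giving /jŋɛaɹ/.
The consonants /j/, /ɹ/ cannot be parsed into a legal (C)V syllable (no codas are permitted; onsets are limited to one consonant).
Epenthesis after each stranded consonant: /j/ → /jɛ/, /ɹ/ → /ɹa/.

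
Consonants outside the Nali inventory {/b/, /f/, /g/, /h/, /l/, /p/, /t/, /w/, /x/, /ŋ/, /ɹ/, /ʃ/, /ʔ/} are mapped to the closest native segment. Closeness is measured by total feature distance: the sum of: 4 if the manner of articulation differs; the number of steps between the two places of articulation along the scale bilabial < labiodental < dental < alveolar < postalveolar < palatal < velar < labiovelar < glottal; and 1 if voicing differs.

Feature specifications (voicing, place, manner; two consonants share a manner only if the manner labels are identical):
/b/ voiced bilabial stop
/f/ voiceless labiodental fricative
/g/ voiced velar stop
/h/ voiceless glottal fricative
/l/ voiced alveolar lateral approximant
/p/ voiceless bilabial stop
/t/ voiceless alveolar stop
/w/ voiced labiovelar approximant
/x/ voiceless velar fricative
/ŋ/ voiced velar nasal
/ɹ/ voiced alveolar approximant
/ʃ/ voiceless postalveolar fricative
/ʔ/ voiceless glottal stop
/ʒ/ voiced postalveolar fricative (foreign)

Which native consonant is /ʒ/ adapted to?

/ʃ/ is closest: same manner (fricative), place distance 0 (postalveolar→postalveolar), voicing differs (+1); total 1. Next closest is /x/ at distance 3.

ʃ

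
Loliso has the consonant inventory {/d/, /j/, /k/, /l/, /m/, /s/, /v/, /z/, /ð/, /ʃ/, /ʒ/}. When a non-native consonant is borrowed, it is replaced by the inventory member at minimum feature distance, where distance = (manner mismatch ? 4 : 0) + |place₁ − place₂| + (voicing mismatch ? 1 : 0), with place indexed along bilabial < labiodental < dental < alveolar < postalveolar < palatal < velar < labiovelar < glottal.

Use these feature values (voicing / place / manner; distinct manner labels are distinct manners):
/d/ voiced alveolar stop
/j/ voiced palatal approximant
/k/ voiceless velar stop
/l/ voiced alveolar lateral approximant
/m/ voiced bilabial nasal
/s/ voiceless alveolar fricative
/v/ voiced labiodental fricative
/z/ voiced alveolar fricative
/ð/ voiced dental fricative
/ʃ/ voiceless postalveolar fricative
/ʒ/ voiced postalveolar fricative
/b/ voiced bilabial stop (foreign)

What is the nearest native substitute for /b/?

/d/ is closest: same manner (stop), place distance 3 (bilabial→alveolar), same voicing; total 3. Next closest is /m/ at distance 4.

d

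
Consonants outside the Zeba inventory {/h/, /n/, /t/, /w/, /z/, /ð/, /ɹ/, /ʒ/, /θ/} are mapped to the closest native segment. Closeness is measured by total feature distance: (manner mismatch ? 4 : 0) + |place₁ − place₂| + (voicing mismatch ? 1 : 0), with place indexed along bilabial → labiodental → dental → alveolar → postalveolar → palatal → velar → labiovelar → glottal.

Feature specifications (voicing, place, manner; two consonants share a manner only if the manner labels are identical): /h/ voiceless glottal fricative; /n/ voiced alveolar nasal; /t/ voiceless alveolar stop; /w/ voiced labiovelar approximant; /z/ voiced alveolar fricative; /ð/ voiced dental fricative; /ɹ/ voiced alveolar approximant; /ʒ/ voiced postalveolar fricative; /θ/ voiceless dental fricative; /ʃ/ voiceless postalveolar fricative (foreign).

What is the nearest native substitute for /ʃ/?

ʒ

/ʒ/ is closest: same manner (fricative), place distance 0 (postalveolar→postalveolar), voicing differs (+1); total 1. Next closest is /z/ at distance 2.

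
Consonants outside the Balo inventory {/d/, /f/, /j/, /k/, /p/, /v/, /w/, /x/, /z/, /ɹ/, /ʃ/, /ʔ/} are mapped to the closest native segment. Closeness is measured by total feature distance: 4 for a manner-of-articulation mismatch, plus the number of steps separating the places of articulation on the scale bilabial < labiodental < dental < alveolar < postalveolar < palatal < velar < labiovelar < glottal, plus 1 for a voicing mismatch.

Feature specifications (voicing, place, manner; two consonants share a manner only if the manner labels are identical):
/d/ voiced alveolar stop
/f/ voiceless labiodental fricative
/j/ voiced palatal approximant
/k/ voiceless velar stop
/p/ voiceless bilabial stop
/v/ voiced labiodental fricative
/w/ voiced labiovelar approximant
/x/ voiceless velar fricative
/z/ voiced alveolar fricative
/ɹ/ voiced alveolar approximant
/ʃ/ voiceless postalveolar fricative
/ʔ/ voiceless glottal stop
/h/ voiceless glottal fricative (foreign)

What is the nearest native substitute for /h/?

x

/x/ is closest: same manner (fricative), place distance 2 (glottal→velar), same voicing; total 2. Next closest is /ʃ/ at distance 4.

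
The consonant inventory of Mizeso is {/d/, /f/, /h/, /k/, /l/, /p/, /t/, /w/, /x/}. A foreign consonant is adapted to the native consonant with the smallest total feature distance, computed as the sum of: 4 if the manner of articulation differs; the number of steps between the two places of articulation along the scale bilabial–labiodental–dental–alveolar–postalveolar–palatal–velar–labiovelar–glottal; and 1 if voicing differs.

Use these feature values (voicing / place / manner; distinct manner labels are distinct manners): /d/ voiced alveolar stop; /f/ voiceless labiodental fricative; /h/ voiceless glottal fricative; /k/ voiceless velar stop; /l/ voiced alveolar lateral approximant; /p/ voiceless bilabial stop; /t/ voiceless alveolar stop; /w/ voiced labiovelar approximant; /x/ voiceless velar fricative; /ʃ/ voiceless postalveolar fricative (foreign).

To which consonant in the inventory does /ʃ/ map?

x

/x/ is closest: same manner (fricative), place distance 2 (postalveolar→velar), same voicing; total 2. Next closest is /f/ at distance 3.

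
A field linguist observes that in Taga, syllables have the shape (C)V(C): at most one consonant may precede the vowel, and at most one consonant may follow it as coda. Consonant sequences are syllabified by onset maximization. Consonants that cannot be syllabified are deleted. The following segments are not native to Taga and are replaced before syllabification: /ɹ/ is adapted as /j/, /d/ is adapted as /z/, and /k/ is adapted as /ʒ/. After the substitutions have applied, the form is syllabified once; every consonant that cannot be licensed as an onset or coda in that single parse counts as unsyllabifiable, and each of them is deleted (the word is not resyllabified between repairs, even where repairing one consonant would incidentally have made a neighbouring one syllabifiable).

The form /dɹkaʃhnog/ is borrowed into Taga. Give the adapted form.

ʒaʃnog

Substitution: /d/ → /z/, /ɹ/ → /j/, /k/ → /ʒ/, giving /zjʒaʃhnog/.
Syllabifying with onset maximization leaves /z/, /j/, /h/ stranded (at most one coda consonant is licensed; onsets are limited to one consonant).
Deletion applies to /z/, /j/, /h/.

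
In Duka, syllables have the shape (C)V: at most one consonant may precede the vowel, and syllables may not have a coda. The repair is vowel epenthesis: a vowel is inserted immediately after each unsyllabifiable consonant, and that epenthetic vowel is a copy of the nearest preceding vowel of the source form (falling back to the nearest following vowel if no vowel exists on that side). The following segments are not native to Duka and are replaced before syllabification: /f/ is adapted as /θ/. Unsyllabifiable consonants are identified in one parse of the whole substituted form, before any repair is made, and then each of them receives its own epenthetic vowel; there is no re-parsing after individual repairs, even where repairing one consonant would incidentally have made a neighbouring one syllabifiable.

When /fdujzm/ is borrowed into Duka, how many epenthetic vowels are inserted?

4

After substitution the input is /θdujzm/.
The unsyllabifiable consonants are /θ/, /j/, /z/, /m/; each receives one epenthetic vowel.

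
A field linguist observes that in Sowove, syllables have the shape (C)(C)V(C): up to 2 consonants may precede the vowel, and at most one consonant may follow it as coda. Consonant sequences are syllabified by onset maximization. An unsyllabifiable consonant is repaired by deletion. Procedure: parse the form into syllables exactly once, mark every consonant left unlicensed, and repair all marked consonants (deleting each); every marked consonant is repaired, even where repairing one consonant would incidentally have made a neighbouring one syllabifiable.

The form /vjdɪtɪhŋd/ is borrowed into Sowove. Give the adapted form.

Syllabifying with onset maximization leaves /v/, /ŋ/, /d/ stranded (at most one coda consonant is licensed; onsets may contain at most 2 consonants).
Deleting the stranded consonants removes /v/, /ŋ/, /d/.

jdɪtɪh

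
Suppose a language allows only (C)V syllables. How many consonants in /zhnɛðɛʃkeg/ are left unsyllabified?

Syllabifying with onset maximization leaves /z/, /h/, /ʃ/, /g/ stranded (no codas are permitted; onsets are limited to one consonant).

4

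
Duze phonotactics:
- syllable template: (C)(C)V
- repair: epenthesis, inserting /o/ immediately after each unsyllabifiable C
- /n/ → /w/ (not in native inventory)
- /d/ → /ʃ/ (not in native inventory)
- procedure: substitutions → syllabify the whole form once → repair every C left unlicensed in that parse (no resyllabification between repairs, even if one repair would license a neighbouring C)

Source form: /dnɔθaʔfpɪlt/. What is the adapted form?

ʃwɔθaʔofpɪloto

Substitution: /d/ → /ʃ/, /n/ → /w/, giving /ʃwɔθaʔfpɪlt/.
Syllabifying with onset maximization leaves /ʔ/, /l/, /t/ stranded (no codas are permitted; onsets may contain at most 2 consonants).
Epenthesis after each stranded consonant: /ʔ/ → /ʔo/, /l/ → /lo/, /t/ → /to/.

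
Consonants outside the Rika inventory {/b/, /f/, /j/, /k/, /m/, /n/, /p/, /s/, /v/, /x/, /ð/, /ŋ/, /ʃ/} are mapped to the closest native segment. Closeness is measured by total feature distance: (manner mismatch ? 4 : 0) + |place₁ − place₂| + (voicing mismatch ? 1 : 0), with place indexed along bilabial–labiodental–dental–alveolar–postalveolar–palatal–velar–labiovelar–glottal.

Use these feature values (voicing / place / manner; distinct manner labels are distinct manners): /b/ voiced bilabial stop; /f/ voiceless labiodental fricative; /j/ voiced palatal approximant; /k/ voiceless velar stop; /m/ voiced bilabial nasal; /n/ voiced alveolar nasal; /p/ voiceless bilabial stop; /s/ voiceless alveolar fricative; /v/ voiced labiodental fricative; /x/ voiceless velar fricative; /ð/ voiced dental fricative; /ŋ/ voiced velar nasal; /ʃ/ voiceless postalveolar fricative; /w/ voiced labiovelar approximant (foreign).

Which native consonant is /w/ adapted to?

/j/ is closest: same manner (approximant), place distance 2 (labiovelar→palatal), same voicing; total 2. Next closest is /ŋ/ at distance 5.

j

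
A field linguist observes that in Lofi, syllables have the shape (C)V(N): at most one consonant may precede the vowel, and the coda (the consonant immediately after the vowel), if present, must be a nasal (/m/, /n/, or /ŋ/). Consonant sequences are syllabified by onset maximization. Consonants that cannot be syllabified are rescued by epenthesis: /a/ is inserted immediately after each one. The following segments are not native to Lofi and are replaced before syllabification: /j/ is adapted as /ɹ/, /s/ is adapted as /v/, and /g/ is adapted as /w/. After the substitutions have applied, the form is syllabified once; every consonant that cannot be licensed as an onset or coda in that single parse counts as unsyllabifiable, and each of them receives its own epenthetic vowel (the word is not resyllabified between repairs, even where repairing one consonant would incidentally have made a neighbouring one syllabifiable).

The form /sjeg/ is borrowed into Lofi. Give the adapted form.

vaɹewa

Substitution: /s/ → /v/, /j/ → /ɹ/, /g/ → /w/, giving /vɹew/.
Syllabifying with onset maximization leaves /v/, /w/ stranded (only a nasal (/m/, /n/, or /ŋ/) is licensed in coda position; onsets are limited to one consonant).
Epenthesis after each stranded consonant: /v/ → /va/, /w/ → /wa/.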